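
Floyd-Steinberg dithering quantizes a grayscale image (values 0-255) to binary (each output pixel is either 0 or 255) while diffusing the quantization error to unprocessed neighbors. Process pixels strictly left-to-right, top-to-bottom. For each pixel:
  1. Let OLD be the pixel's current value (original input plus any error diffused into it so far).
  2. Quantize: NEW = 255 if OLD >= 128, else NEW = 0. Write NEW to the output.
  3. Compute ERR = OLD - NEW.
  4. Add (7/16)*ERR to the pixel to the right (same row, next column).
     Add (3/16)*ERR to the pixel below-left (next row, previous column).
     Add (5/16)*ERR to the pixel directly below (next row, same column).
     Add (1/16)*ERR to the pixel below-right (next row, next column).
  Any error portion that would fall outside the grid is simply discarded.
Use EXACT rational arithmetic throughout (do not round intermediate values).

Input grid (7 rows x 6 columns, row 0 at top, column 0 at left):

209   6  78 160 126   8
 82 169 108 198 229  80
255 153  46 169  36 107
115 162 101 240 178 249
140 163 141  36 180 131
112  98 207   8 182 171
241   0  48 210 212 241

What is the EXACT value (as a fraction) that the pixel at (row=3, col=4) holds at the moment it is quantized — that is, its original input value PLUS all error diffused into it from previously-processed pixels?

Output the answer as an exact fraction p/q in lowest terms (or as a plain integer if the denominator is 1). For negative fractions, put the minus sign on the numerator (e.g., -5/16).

Answer: 44154986394941/274877906944

Derivation:
(0,0): OLD=209 → NEW=255, ERR=-46
(0,1): OLD=-113/8 → NEW=0, ERR=-113/8
(0,2): OLD=9193/128 → NEW=0, ERR=9193/128
(0,3): OLD=392031/2048 → NEW=255, ERR=-130209/2048
(0,4): OLD=3217305/32768 → NEW=0, ERR=3217305/32768
(0,5): OLD=26715439/524288 → NEW=0, ERR=26715439/524288
(1,0): OLD=8317/128 → NEW=0, ERR=8317/128
(1,1): OLD=208491/1024 → NEW=255, ERR=-52629/1024
(1,2): OLD=3118023/32768 → NEW=0, ERR=3118023/32768
(1,3): OLD=31805947/131072 → NEW=255, ERR=-1617413/131072
(1,4): OLD=2179900881/8388608 → NEW=255, ERR=40805841/8388608
(1,5): OLD=13983924327/134217728 → NEW=0, ERR=13983924327/134217728
(2,0): OLD=4352713/16384 → NEW=255, ERR=174793/16384
(2,1): OLD=85725747/524288 → NEW=255, ERR=-47967693/524288
(2,2): OLD=253188953/8388608 → NEW=0, ERR=253188953/8388608
(2,3): OLD=12429088977/67108864 → NEW=255, ERR=-4683671343/67108864
(2,4): OLD=55298021875/2147483648 → NEW=0, ERR=55298021875/2147483648
(2,5): OLD=5192738399957/34359738368 → NEW=255, ERR=-3568994883883/34359738368
(3,0): OLD=848753721/8388608 → NEW=0, ERR=848753721/8388608
(3,1): OLD=12348096709/67108864 → NEW=255, ERR=-4764663611/67108864
(3,2): OLD=32515979167/536870912 → NEW=0, ERR=32515979167/536870912
(3,3): OLD=8638107647709/34359738368 → NEW=255, ERR=-123625636131/34359738368
(3,4): OLD=44154986394941/274877906944 → NEW=255, ERR=-25938879875779/274877906944
Target (3,4): original=178, with diffused error = 44154986394941/274877906944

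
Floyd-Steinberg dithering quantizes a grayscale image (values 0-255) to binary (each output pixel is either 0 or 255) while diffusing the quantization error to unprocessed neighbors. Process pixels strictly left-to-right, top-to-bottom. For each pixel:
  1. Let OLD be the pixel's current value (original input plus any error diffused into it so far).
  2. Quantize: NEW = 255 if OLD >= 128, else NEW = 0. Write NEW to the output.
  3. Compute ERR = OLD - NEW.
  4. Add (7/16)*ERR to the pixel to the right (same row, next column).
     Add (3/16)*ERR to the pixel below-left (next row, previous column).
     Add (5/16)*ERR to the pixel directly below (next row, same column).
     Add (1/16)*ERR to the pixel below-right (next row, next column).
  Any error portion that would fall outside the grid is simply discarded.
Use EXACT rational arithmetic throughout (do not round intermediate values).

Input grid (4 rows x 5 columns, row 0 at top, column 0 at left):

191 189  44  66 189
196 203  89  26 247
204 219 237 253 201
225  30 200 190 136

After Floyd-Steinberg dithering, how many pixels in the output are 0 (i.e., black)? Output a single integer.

Answer: 6

Derivation:
(0,0): OLD=191 → NEW=255, ERR=-64
(0,1): OLD=161 → NEW=255, ERR=-94
(0,2): OLD=23/8 → NEW=0, ERR=23/8
(0,3): OLD=8609/128 → NEW=0, ERR=8609/128
(0,4): OLD=447335/2048 → NEW=255, ERR=-74905/2048
(1,0): OLD=1267/8 → NEW=255, ERR=-773/8
(1,1): OLD=8185/64 → NEW=0, ERR=8185/64
(1,2): OLD=312497/2048 → NEW=255, ERR=-209743/2048
(1,3): OLD=-36585/8192 → NEW=0, ERR=-36585/8192
(1,4): OLD=31171565/131072 → NEW=255, ERR=-2251795/131072
(2,0): OLD=202531/1024 → NEW=255, ERR=-58589/1024
(2,1): OLD=6838429/32768 → NEW=255, ERR=-1517411/32768
(2,2): OLD=100606639/524288 → NEW=255, ERR=-33086801/524288
(2,3): OLD=1798287269/8388608 → NEW=255, ERR=-340807771/8388608
(2,4): OLD=23834071491/134217728 → NEW=255, ERR=-10391449149/134217728
(3,0): OLD=104038327/524288 → NEW=255, ERR=-29655113/524288
(3,1): OLD=-103289201/4194304 → NEW=0, ERR=-103289201/4194304
(3,2): OLD=21339672177/134217728 → NEW=255, ERR=-12885848463/134217728
(3,3): OLD=15681985231/134217728 → NEW=0, ERR=15681985231/134217728
(3,4): OLD=43052687833/268435456 → NEW=255, ERR=-25398353447/268435456
Output grid:
  Row 0: ##..#  (2 black, running=2)
  Row 1: #.#.#  (2 black, running=4)
  Row 2: #####  (0 black, running=4)
  Row 3: #.#.#  (2 black, running=6)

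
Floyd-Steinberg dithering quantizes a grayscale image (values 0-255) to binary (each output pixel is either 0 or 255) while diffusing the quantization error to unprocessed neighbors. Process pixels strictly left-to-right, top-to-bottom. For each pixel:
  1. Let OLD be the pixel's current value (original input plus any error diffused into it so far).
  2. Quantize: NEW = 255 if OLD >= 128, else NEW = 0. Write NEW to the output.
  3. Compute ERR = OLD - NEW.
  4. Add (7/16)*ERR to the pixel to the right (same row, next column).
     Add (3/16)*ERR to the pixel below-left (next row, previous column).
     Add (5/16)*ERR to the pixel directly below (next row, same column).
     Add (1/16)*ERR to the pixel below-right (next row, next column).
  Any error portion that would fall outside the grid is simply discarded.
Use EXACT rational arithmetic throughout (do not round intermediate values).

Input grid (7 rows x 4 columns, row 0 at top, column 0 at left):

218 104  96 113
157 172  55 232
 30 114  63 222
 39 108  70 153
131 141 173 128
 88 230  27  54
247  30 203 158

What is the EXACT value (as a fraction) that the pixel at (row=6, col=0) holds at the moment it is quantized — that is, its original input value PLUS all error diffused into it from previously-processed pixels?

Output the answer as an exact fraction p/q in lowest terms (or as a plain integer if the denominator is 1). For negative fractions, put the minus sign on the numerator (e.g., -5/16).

Answer: 78678436814436219/281474976710656

Derivation:
(0,0): OLD=218 → NEW=255, ERR=-37
(0,1): OLD=1405/16 → NEW=0, ERR=1405/16
(0,2): OLD=34411/256 → NEW=255, ERR=-30869/256
(0,3): OLD=246765/4096 → NEW=0, ERR=246765/4096
(1,0): OLD=41447/256 → NEW=255, ERR=-23833/256
(1,1): OLD=274001/2048 → NEW=255, ERR=-248239/2048
(1,2): OLD=-1240411/65536 → NEW=0, ERR=-1240411/65536
(1,3): OLD=246425491/1048576 → NEW=255, ERR=-20961389/1048576
(2,0): OLD=-714997/32768 → NEW=0, ERR=-714997/32768
(2,1): OLD=59986985/1048576 → NEW=0, ERR=59986985/1048576
(2,2): OLD=148457261/2097152 → NEW=0, ERR=148457261/2097152
(2,3): OLD=8238977689/33554432 → NEW=255, ERR=-317402471/33554432
(3,0): OLD=719872859/16777216 → NEW=0, ERR=719872859/16777216
(3,1): OLD=42025993861/268435456 → NEW=255, ERR=-26425047419/268435456
(3,2): OLD=218424034683/4294967296 → NEW=0, ERR=218424034683/4294967296
(3,3): OLD=12143951072477/68719476736 → NEW=255, ERR=-5379515495203/68719476736
(4,0): OLD=540955402239/4294967296 → NEW=0, ERR=540955402239/4294967296
(4,1): OLD=6100844898941/34359738368 → NEW=255, ERR=-2660888384899/34359738368
(4,2): OLD=147533638366429/1099511627776 → NEW=255, ERR=-132841826716451/1099511627776
(4,3): OLD=947462339932699/17592186044416 → NEW=0, ERR=947462339932699/17592186044416
(5,0): OLD=62034062557007/549755813888 → NEW=0, ERR=62034062557007/549755813888
(5,1): OLD=4228896627253769/17592186044416 → NEW=255, ERR=-257110814072311/17592186044416
(5,2): OLD=-104602665559523/8796093022208 → NEW=0, ERR=-104602665559523/8796093022208
(5,3): OLD=16347053896742381/281474976710656 → NEW=0, ERR=16347053896742381/281474976710656
(6,0): OLD=78678436814436219/281474976710656 → NEW=255, ERR=6902317753218939/281474976710656
Target (6,0): original=247, with diffused error = 78678436814436219/281474976710656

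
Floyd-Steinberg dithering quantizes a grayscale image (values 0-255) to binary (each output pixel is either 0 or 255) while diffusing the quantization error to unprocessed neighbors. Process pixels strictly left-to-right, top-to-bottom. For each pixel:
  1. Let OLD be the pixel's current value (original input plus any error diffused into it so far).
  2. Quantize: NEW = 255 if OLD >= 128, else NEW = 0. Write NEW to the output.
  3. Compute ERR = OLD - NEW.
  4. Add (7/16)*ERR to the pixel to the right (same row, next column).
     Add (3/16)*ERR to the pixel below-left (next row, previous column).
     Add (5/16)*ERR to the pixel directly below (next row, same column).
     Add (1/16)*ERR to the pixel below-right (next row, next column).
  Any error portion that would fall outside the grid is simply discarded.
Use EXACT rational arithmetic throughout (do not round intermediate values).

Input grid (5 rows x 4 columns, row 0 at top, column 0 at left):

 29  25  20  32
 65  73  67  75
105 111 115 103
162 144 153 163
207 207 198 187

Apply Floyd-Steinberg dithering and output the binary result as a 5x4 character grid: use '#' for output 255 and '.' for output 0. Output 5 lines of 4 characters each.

Answer: ....
.#..
.#.#
#.#.
####

Derivation:
(0,0): OLD=29 → NEW=0, ERR=29
(0,1): OLD=603/16 → NEW=0, ERR=603/16
(0,2): OLD=9341/256 → NEW=0, ERR=9341/256
(0,3): OLD=196459/4096 → NEW=0, ERR=196459/4096
(1,0): OLD=20769/256 → NEW=0, ERR=20769/256
(1,1): OLD=264039/2048 → NEW=255, ERR=-258201/2048
(1,2): OLD=2267123/65536 → NEW=0, ERR=2267123/65536
(1,3): OLD=112621077/1048576 → NEW=0, ERR=112621077/1048576
(2,0): OLD=3496797/32768 → NEW=0, ERR=3496797/32768
(2,1): OLD=136153167/1048576 → NEW=255, ERR=-131233713/1048576
(2,2): OLD=174722251/2097152 → NEW=0, ERR=174722251/2097152
(2,3): OLD=5877920959/33554432 → NEW=255, ERR=-2678459201/33554432
(3,0): OLD=2883695373/16777216 → NEW=255, ERR=-1394494707/16777216
(3,1): OLD=24378239763/268435456 → NEW=0, ERR=24378239763/268435456
(3,2): OLD=841721063917/4294967296 → NEW=255, ERR=-253495596563/4294967296
(3,3): OLD=8070422813435/68719476736 → NEW=0, ERR=8070422813435/68719476736
(4,0): OLD=850633373001/4294967296 → NEW=255, ERR=-244583287479/4294967296
(4,1): OLD=6672815209179/34359738368 → NEW=255, ERR=-2088918074661/34359738368
(4,2): OLD=198630899348987/1099511627776 → NEW=255, ERR=-81744565733893/1099511627776
(4,3): OLD=3298265782523213/17592186044416 → NEW=255, ERR=-1187741658802867/17592186044416
Row 0: ....
Row 1: .#..
Row 2: .#.#
Row 3: #.#.
Row 4: ####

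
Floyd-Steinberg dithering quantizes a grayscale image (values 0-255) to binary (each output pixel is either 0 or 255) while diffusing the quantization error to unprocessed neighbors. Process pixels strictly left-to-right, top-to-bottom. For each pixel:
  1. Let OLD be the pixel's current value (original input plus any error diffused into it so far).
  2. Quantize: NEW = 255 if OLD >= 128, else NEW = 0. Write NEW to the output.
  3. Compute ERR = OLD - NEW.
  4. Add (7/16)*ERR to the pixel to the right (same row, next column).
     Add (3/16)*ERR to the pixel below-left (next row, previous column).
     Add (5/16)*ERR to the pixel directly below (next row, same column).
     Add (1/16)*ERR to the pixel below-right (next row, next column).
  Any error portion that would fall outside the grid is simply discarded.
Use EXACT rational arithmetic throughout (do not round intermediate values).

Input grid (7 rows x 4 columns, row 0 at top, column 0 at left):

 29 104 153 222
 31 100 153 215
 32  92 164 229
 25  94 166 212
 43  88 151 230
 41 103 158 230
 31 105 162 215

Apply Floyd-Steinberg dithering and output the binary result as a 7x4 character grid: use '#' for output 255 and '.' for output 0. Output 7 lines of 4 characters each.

Answer: ..##
.#.#
..##
.#.#
..##
.#.#
..##

Derivation:
(0,0): OLD=29 → NEW=0, ERR=29
(0,1): OLD=1867/16 → NEW=0, ERR=1867/16
(0,2): OLD=52237/256 → NEW=255, ERR=-13043/256
(0,3): OLD=818011/4096 → NEW=255, ERR=-226469/4096
(1,0): OLD=15857/256 → NEW=0, ERR=15857/256
(1,1): OLD=319127/2048 → NEW=255, ERR=-203113/2048
(1,2): OLD=5938531/65536 → NEW=0, ERR=5938531/65536
(1,3): OLD=245557029/1048576 → NEW=255, ERR=-21829851/1048576
(2,0): OLD=1073517/32768 → NEW=0, ERR=1073517/32768
(2,1): OLD=100875135/1048576 → NEW=0, ERR=100875135/1048576
(2,2): OLD=470398555/2097152 → NEW=255, ERR=-64375205/2097152
(2,3): OLD=7205072975/33554432 → NEW=255, ERR=-1351307185/33554432
(3,0): OLD=893818525/16777216 → NEW=0, ERR=893818525/16777216
(3,1): OLD=38564309123/268435456 → NEW=255, ERR=-29886732157/268435456
(3,2): OLD=455949976957/4294967296 → NEW=0, ERR=455949976957/4294967296
(3,3): OLD=16763501888491/68719476736 → NEW=255, ERR=-759964679189/68719476736
(4,0): OLD=166528879257/4294967296 → NEW=0, ERR=166528879257/4294967296
(4,1): OLD=3209372504139/34359738368 → NEW=0, ERR=3209372504139/34359738368
(4,2): OLD=237502571538923/1099511627776 → NEW=255, ERR=-42872893543957/1099511627776
(4,3): OLD=3802018555173853/17592186044416 → NEW=255, ERR=-683988886152227/17592186044416
(5,0): OLD=38829261052105/549755813888 → NEW=0, ERR=38829261052105/549755813888
(5,1): OLD=2783117130424479/17592186044416 → NEW=255, ERR=-1702890310901601/17592186044416
(5,2): OLD=897319210128699/8796093022208 → NEW=0, ERR=897319210128699/8796093022208
(5,3): OLD=73195802857788219/281474976710656 → NEW=255, ERR=1419683796570939/281474976710656
(6,0): OLD=9829735113662333/281474976710656 → NEW=0, ERR=9829735113662333/281474976710656
(6,1): OLD=511478107628443195/4503599627370496 → NEW=0, ERR=511478107628443195/4503599627370496
(6,2): OLD=17183019068117492653/72057594037927936 → NEW=255, ERR=-1191667411554131027/72057594037927936
(6,3): OLD=248704485838578286779/1152921504606846976 → NEW=255, ERR=-45290497836167692101/1152921504606846976
Row 0: ..##
Row 1: .#.#
Row 2: ..##
Row 3: .#.#
Row 4: ..##
Row 5: .#.#
Row 6: ..##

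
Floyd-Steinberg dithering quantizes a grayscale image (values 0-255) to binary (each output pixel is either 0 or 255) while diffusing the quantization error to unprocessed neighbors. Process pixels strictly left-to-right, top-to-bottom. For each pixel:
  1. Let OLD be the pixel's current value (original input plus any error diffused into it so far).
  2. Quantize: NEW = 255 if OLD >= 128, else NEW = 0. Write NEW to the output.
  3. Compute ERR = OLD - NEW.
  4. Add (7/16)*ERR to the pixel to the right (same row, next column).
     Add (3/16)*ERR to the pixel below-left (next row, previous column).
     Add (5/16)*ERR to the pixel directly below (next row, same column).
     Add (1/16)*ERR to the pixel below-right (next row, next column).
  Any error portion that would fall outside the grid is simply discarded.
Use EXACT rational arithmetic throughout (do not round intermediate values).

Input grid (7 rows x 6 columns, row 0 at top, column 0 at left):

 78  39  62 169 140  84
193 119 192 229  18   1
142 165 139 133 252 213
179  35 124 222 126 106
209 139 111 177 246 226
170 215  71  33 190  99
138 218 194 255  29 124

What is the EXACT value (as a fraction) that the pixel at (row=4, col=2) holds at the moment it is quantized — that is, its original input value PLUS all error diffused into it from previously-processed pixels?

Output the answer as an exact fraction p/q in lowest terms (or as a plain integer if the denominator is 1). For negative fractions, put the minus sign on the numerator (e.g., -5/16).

(0,0): OLD=78 → NEW=0, ERR=78
(0,1): OLD=585/8 → NEW=0, ERR=585/8
(0,2): OLD=12031/128 → NEW=0, ERR=12031/128
(0,3): OLD=430329/2048 → NEW=255, ERR=-91911/2048
(0,4): OLD=3944143/32768 → NEW=0, ERR=3944143/32768
(0,5): OLD=71649193/524288 → NEW=255, ERR=-62044247/524288
(1,0): OLD=29579/128 → NEW=255, ERR=-3061/128
(1,1): OLD=157581/1024 → NEW=255, ERR=-103539/1024
(1,2): OLD=5678417/32768 → NEW=255, ERR=-2677423/32768
(1,3): OLD=27219869/131072 → NEW=255, ERR=-6203491/131072
(1,4): OLD=83166679/8388608 → NEW=0, ERR=83166679/8388608
(1,5): OLD=-3237454671/134217728 → NEW=0, ERR=-3237454671/134217728
(2,0): OLD=1893471/16384 → NEW=0, ERR=1893471/16384
(2,1): OLD=87633989/524288 → NEW=255, ERR=-46059451/524288
(2,2): OLD=501952655/8388608 → NEW=0, ERR=501952655/8388608
(2,3): OLD=9471794519/67108864 → NEW=255, ERR=-7640965801/67108864
(2,4): OLD=424780953605/2147483648 → NEW=255, ERR=-122827376635/2147483648
(2,5): OLD=6221126932083/34359738368 → NEW=255, ERR=-2540606351757/34359738368
(3,0): OLD=1666337839/8388608 → NEW=255, ERR=-472757201/8388608
(3,1): OLD=89439555/67108864 → NEW=0, ERR=89439555/67108864
(3,2): OLD=62514831065/536870912 → NEW=0, ERR=62514831065/536870912
(3,3): OLD=7915740409131/34359738368 → NEW=255, ERR=-845992874709/34359738368
(3,4): OLD=20993549375371/274877906944 → NEW=0, ERR=20993549375371/274877906944
(3,5): OLD=495801617525061/4398046511104 → NEW=0, ERR=495801617525061/4398046511104
(4,0): OLD=205770071841/1073741824 → NEW=255, ERR=-68034093279/1073741824
(4,1): OLD=2233494392685/17179869184 → NEW=255, ERR=-2147372249235/17179869184
(4,2): OLD=48472244221111/549755813888 → NEW=0, ERR=48472244221111/549755813888
Target (4,2): original=111, with diffused error = 48472244221111/549755813888

Answer: 48472244221111/549755813888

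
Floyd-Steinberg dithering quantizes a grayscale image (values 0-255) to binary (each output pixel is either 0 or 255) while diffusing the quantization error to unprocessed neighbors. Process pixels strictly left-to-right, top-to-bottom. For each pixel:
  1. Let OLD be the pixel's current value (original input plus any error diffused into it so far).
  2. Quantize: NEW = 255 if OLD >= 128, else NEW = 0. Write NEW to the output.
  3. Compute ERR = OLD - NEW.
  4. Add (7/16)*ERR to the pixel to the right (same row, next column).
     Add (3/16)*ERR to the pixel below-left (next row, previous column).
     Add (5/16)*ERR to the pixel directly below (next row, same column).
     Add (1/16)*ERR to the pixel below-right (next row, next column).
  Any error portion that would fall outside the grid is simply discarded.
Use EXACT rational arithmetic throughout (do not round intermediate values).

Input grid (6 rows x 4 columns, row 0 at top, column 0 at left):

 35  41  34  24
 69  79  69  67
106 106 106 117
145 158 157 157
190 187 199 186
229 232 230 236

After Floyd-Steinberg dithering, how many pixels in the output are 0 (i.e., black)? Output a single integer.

Answer: 11

Derivation:
(0,0): OLD=35 → NEW=0, ERR=35
(0,1): OLD=901/16 → NEW=0, ERR=901/16
(0,2): OLD=15011/256 → NEW=0, ERR=15011/256
(0,3): OLD=203381/4096 → NEW=0, ERR=203381/4096
(1,0): OLD=23167/256 → NEW=0, ERR=23167/256
(1,1): OLD=305913/2048 → NEW=255, ERR=-216327/2048
(1,2): OLD=3535085/65536 → NEW=0, ERR=3535085/65536
(1,3): OLD=115113483/1048576 → NEW=0, ERR=115113483/1048576
(2,0): OLD=3751107/32768 → NEW=0, ERR=3751107/32768
(2,1): OLD=145588241/1048576 → NEW=255, ERR=-121798639/1048576
(2,2): OLD=180397781/2097152 → NEW=0, ERR=180397781/2097152
(2,3): OLD=6452910561/33554432 → NEW=255, ERR=-2103469599/33554432
(3,0): OLD=2667477523/16777216 → NEW=255, ERR=-1610712557/16777216
(3,1): OLD=27644036557/268435456 → NEW=0, ERR=27644036557/268435456
(3,2): OLD=901608979251/4294967296 → NEW=255, ERR=-193607681229/4294967296
(3,3): OLD=8456938191077/68719476736 → NEW=0, ERR=8456938191077/68719476736
(4,0): OLD=770118891351/4294967296 → NEW=255, ERR=-325097769129/4294967296
(4,1): OLD=5896607616005/34359738368 → NEW=255, ERR=-2865125667835/34359738368
(4,2): OLD=195650128011237/1099511627776 → NEW=255, ERR=-84725337071643/1099511627776
(4,3): OLD=3306060733651411/17592186044416 → NEW=255, ERR=-1179946707674669/17592186044416
(5,0): OLD=104294793611687/549755813888 → NEW=255, ERR=-35892938929753/549755813888
(5,1): OLD=2783064870322417/17592186044416 → NEW=255, ERR=-1702942571003663/17592186044416
(5,2): OLD=1282307350491821/8796093022208 → NEW=255, ERR=-960696370171219/8796093022208
(5,3): OLD=45723006389798117/281474976710656 → NEW=255, ERR=-26053112671419163/281474976710656
Output grid:
  Row 0: ....  (4 black, running=4)
  Row 1: .#..  (3 black, running=7)
  Row 2: .#.#  (2 black, running=9)
  Row 3: #.#.  (2 black, running=11)
  Row 4: ####  (0 black, running=11)
  Row 5: ####  (0 black, running=11)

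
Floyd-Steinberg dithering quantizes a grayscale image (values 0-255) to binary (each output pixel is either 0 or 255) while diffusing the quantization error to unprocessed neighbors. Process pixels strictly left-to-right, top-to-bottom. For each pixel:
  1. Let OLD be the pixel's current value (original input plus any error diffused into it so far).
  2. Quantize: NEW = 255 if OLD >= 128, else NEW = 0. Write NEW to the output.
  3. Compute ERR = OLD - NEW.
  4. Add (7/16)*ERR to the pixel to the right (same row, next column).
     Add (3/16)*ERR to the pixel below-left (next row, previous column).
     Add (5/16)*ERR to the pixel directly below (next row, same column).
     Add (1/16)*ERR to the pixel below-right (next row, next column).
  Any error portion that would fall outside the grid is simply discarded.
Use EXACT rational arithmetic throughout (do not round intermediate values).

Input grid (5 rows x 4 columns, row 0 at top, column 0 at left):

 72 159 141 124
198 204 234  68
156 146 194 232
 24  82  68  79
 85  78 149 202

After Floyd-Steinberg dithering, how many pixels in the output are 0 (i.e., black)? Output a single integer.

(0,0): OLD=72 → NEW=0, ERR=72
(0,1): OLD=381/2 → NEW=255, ERR=-129/2
(0,2): OLD=3609/32 → NEW=0, ERR=3609/32
(0,3): OLD=88751/512 → NEW=255, ERR=-41809/512
(1,0): OLD=6669/32 → NEW=255, ERR=-1491/32
(1,1): OLD=48411/256 → NEW=255, ERR=-16869/256
(1,2): OLD=1811031/8192 → NEW=255, ERR=-277929/8192
(1,3): OLD=4546577/131072 → NEW=0, ERR=4546577/131072
(2,0): OLD=528729/4096 → NEW=255, ERR=-515751/4096
(2,1): OLD=8001475/131072 → NEW=0, ERR=8001475/131072
(2,2): OLD=55703287/262144 → NEW=255, ERR=-11143433/262144
(2,3): OLD=931646539/4194304 → NEW=255, ERR=-137900981/4194304
(3,0): OLD=-8184087/2097152 → NEW=0, ERR=-8184087/2097152
(3,1): OLD=2802785911/33554432 → NEW=0, ERR=2802785911/33554432
(3,2): OLD=47733680329/536870912 → NEW=0, ERR=47733680329/536870912
(3,3): OLD=901662216447/8589934592 → NEW=0, ERR=901662216447/8589934592
(4,0): OLD=53387658293/536870912 → NEW=0, ERR=53387658293/536870912
(4,1): OLD=704528646911/4294967296 → NEW=255, ERR=-390688013569/4294967296
(4,2): OLD=22249966146239/137438953472 → NEW=255, ERR=-12796966989121/137438953472
(4,3): OLD=438976728177641/2199023255552 → NEW=255, ERR=-121774201988119/2199023255552
Output grid:
  Row 0: .#.#  (2 black, running=2)
  Row 1: ###.  (1 black, running=3)
  Row 2: #.##  (1 black, running=4)
  Row 3: ....  (4 black, running=8)
  Row 4: .###  (1 black, running=9)

Answer: 9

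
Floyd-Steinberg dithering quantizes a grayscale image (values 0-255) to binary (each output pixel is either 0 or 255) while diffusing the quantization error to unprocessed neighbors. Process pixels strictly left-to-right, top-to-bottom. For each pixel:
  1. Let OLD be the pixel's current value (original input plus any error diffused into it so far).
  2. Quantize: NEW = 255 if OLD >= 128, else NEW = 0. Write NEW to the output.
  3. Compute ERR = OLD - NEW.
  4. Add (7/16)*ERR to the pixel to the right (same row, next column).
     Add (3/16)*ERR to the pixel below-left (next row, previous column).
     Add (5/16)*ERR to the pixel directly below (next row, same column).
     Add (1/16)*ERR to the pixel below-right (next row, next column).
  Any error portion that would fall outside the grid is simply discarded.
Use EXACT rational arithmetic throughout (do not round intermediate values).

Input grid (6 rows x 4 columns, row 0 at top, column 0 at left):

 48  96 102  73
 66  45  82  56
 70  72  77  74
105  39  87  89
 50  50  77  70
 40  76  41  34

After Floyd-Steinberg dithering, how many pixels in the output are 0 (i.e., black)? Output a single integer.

Answer: 19

Derivation:
(0,0): OLD=48 → NEW=0, ERR=48
(0,1): OLD=117 → NEW=0, ERR=117
(0,2): OLD=2451/16 → NEW=255, ERR=-1629/16
(0,3): OLD=7285/256 → NEW=0, ERR=7285/256
(1,0): OLD=1647/16 → NEW=0, ERR=1647/16
(1,1): OLD=14145/128 → NEW=0, ERR=14145/128
(1,2): OLD=455389/4096 → NEW=0, ERR=455389/4096
(1,3): OLD=7023515/65536 → NEW=0, ERR=7023515/65536
(2,0): OLD=251675/2048 → NEW=0, ERR=251675/2048
(2,1): OLD=12293041/65536 → NEW=255, ERR=-4418639/65536
(2,2): OLD=14319223/131072 → NEW=0, ERR=14319223/131072
(2,3): OLD=340231407/2097152 → NEW=255, ERR=-194542353/2097152
(3,0): OLD=137112563/1048576 → NEW=255, ERR=-130274317/1048576
(3,1): OLD=-138580963/16777216 → NEW=0, ERR=-138580963/16777216
(3,2): OLD=25747932595/268435456 → NEW=0, ERR=25747932595/268435456
(3,3): OLD=467306280293/4294967296 → NEW=0, ERR=467306280293/4294967296
(4,0): OLD=2584084551/268435456 → NEW=0, ERR=2584084551/268435456
(4,1): OLD=132822026125/2147483648 → NEW=0, ERR=132822026125/2147483648
(4,2): OLD=10577184796373/68719476736 → NEW=255, ERR=-6946281771307/68719476736
(4,3): OLD=72317814712931/1099511627776 → NEW=0, ERR=72317814712931/1099511627776
(5,0): OLD=1876218995135/34359738368 → NEW=0, ERR=1876218995135/34359738368
(5,1): OLD=110904154154001/1099511627776 → NEW=0, ERR=110904154154001/1099511627776
(5,2): OLD=76679030419331/1099511627776 → NEW=0, ERR=76679030419331/1099511627776
(5,3): OLD=346334025917301/4398046511104 → NEW=0, ERR=346334025917301/4398046511104
Output grid:
  Row 0: ..#.  (3 black, running=3)
  Row 1: ....  (4 black, running=7)
  Row 2: .#.#  (2 black, running=9)
  Row 3: #...  (3 black, running=12)
  Row 4: ..#.  (3 black, running=15)
  Row 5: ....  (4 black, running=19)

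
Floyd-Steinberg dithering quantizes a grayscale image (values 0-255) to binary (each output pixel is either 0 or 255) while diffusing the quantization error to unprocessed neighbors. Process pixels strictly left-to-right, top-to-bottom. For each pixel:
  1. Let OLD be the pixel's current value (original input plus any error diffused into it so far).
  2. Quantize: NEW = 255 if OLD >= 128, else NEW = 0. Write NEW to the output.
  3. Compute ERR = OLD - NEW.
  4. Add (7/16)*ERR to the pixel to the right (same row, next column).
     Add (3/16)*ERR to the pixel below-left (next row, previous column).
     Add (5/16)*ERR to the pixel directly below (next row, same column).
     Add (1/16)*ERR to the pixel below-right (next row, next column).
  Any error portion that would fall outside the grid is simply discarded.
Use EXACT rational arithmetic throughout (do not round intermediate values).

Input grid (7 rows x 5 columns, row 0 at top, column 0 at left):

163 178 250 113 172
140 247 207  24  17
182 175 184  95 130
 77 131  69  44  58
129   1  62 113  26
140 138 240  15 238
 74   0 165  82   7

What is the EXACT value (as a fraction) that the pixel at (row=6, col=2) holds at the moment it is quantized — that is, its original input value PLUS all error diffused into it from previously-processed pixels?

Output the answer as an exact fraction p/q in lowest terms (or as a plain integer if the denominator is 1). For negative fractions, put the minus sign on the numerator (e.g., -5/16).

Answer: 2123908626560079261/18014398509481984

Derivation:
(0,0): OLD=163 → NEW=255, ERR=-92
(0,1): OLD=551/4 → NEW=255, ERR=-469/4
(0,2): OLD=12717/64 → NEW=255, ERR=-3603/64
(0,3): OLD=90491/1024 → NEW=0, ERR=90491/1024
(0,4): OLD=3451485/16384 → NEW=255, ERR=-726435/16384
(1,0): OLD=5713/64 → NEW=0, ERR=5713/64
(1,1): OLD=119351/512 → NEW=255, ERR=-11209/512
(1,2): OLD=3097731/16384 → NEW=255, ERR=-1080189/16384
(1,3): OLD=716935/65536 → NEW=0, ERR=716935/65536
(1,4): OLD=14107061/1048576 → NEW=0, ERR=14107061/1048576
(2,0): OLD=1685837/8192 → NEW=255, ERR=-403123/8192
(2,1): OLD=36659999/262144 → NEW=255, ERR=-30186721/262144
(2,2): OLD=476893981/4194304 → NEW=0, ERR=476893981/4194304
(2,3): OLD=9835775495/67108864 → NEW=255, ERR=-7276984825/67108864
(2,4): OLD=93895944305/1073741824 → NEW=0, ERR=93895944305/1073741824
(3,0): OLD=167901565/4194304 → NEW=0, ERR=167901565/4194304
(3,1): OLD=4387958713/33554432 → NEW=255, ERR=-4168421447/33554432
(3,2): OLD=24323049027/1073741824 → NEW=0, ERR=24323049027/1073741824
(3,3): OLD=93473686667/2147483648 → NEW=0, ERR=93473686667/2147483648
(3,4): OLD=3353276560663/34359738368 → NEW=0, ERR=3353276560663/34359738368
(4,0): OLD=63467145907/536870912 → NEW=0, ERR=63467145907/536870912
(4,1): OLD=354724428083/17179869184 → NEW=0, ERR=354724428083/17179869184
(4,2): OLD=21580481848413/274877906944 → NEW=0, ERR=21580481848413/274877906944
(4,3): OLD=794571126167347/4398046511104 → NEW=255, ERR=-326930734164173/4398046511104
(4,4): OLD=1878603318588389/70368744177664 → NEW=0, ERR=1878603318588389/70368744177664
(5,0): OLD=49701823601529/274877906944 → NEW=255, ERR=-20392042669191/274877906944
(5,1): OLD=294900349172139/2199023255552 → NEW=255, ERR=-265850580993621/2199023255552
(5,2): OLD=14003046267698435/70368744177664 → NEW=255, ERR=-3940983497605885/70368744177664
(5,3): OLD=-6423107826194195/281474976710656 → NEW=0, ERR=-6423107826194195/281474976710656
(5,4): OLD=1043543455916079391/4503599627370496 → NEW=255, ERR=-104874449063397089/4503599627370496
(6,0): OLD=990410084825065/35184372088832 → NEW=0, ERR=990410084825065/35184372088832
(6,1): OLD=-45713665187559001/1125899906842624 → NEW=0, ERR=-45713665187559001/1125899906842624
(6,2): OLD=2123908626560079261/18014398509481984 → NEW=0, ERR=2123908626560079261/18014398509481984
Target (6,2): original=165, with diffused error = 2123908626560079261/18014398509481984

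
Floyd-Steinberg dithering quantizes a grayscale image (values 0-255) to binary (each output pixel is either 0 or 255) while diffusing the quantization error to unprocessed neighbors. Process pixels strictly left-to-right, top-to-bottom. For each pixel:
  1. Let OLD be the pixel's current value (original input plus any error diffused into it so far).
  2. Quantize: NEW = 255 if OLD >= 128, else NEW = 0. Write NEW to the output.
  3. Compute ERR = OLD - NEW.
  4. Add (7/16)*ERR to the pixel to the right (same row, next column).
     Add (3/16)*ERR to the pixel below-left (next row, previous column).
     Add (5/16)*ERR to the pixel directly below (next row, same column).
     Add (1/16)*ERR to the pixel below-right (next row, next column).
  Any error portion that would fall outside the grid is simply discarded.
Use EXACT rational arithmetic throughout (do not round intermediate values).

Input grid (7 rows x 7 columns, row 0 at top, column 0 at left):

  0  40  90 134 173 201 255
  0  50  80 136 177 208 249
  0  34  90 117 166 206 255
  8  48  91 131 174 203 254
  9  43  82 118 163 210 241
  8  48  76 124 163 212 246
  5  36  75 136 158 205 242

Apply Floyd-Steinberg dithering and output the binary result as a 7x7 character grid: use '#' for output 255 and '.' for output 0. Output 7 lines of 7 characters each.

Answer: ...####
..#.#.#
...#.##
..#.###
...#.##
..#.###
...#.##

Derivation:
(0,0): OLD=0 → NEW=0, ERR=0
(0,1): OLD=40 → NEW=0, ERR=40
(0,2): OLD=215/2 → NEW=0, ERR=215/2
(0,3): OLD=5793/32 → NEW=255, ERR=-2367/32
(0,4): OLD=72007/512 → NEW=255, ERR=-58553/512
(0,5): OLD=1236721/8192 → NEW=255, ERR=-852239/8192
(0,6): OLD=27457687/131072 → NEW=255, ERR=-5965673/131072
(1,0): OLD=15/2 → NEW=0, ERR=15/2
(1,1): OLD=1375/16 → NEW=0, ERR=1375/16
(1,2): OLD=71589/512 → NEW=255, ERR=-58971/512
(1,3): OLD=48917/1024 → NEW=0, ERR=48917/1024
(1,4): OLD=18092187/131072 → NEW=255, ERR=-15331173/131072
(1,5): OLD=113911849/1048576 → NEW=0, ERR=113911849/1048576
(1,6): OLD=4627196215/16777216 → NEW=255, ERR=349006135/16777216
(2,0): OLD=4725/256 → NEW=0, ERR=4725/256
(2,1): OLD=391605/8192 → NEW=0, ERR=391605/8192
(2,2): OLD=11698043/131072 → NEW=0, ERR=11698043/131072
(2,3): OLD=148734935/1048576 → NEW=255, ERR=-118651945/1048576
(2,4): OLD=433258469/4194304 → NEW=0, ERR=433258469/4194304
(2,5): OLD=75626517249/268435456 → NEW=255, ERR=7175475969/268435456
(2,6): OLD=1202526916407/4294967296 → NEW=255, ERR=107310255927/4294967296
(3,0): OLD=2979391/131072 → NEW=0, ERR=2979391/131072
(3,1): OLD=95180381/1048576 → NEW=0, ERR=95180381/1048576
(3,2): OLD=294385081/2097152 → NEW=255, ERR=-240388679/2097152
(3,3): OLD=4726893561/67108864 → NEW=0, ERR=4726893561/67108864
(3,4): OLD=1009471569279/4294967296 → NEW=255, ERR=-85745091201/4294967296
(3,5): OLD=7344731828279/34359738368 → NEW=255, ERR=-1417001455561/34359738368
(3,6): OLD=134929837699737/549755813888 → NEW=255, ERR=-5257894841703/549755813888
(4,0): OLD=555711727/16777216 → NEW=0, ERR=555711727/16777216
(4,1): OLD=17659170929/268435456 → NEW=0, ERR=17659170929/268435456
(4,2): OLD=403041660483/4294967296 → NEW=0, ERR=403041660483/4294967296
(4,3): OLD=5846622264777/34359738368 → NEW=255, ERR=-2915111019063/34359738368
(4,4): OLD=15985945504703/137438953472 → NEW=0, ERR=15985945504703/137438953472
(4,5): OLD=2154676836151647/8796093022208 → NEW=255, ERR=-88326884511393/8796093022208
(4,6): OLD=32516062542094441/140737488355328 → NEW=255, ERR=-3371996988514199/140737488355328
(5,0): OLD=131794189315/4294967296 → NEW=0, ERR=131794189315/4294967296
(5,1): OLD=3492607533207/34359738368 → NEW=0, ERR=3492607533207/34359738368
(5,2): OLD=18966600457245/137438953472 → NEW=255, ERR=-16080332678115/137438953472
(5,3): OLD=40667376052487/549755813888 → NEW=0, ERR=40667376052487/549755813888
(5,4): OLD=31599210206887661/140737488355328 → NEW=255, ERR=-4288849323720979/140737488355328
(5,5): OLD=223273540852793779/1125899906842624 → NEW=255, ERR=-63830935392075341/1125899906842624
(5,6): OLD=3838539764830014413/18014398509481984 → NEW=255, ERR=-755131855087891507/18014398509481984
(6,0): OLD=18498369241661/549755813888 → NEW=0, ERR=18498369241661/549755813888
(6,1): OLD=549462200242615/8796093022208 → NEW=0, ERR=549462200242615/8796093022208
(6,2): OLD=12101982150371473/140737488355328 → NEW=0, ERR=12101982150371473/140737488355328
(6,3): OLD=206840041213712351/1125899906842624 → NEW=255, ERR=-80264435031156769/1125899906842624
(6,4): OLD=1002331963155242141/9007199254740992 → NEW=0, ERR=1002331963155242141/9007199254740992
(6,5): OLD=65199031485208310381/288230376151711744 → NEW=255, ERR=-8299714433478184339/288230376151711744
(6,6): OLD=981178747557677974539/4611686018427387904 → NEW=255, ERR=-194801187141305940981/4611686018427387904
Row 0: ...####
Row 1: ..#.#.#
Row 2: ...#.##
Row 3: ..#.###
Row 4: ...#.##
Row 5: ..#.###
Row 6: ...#.##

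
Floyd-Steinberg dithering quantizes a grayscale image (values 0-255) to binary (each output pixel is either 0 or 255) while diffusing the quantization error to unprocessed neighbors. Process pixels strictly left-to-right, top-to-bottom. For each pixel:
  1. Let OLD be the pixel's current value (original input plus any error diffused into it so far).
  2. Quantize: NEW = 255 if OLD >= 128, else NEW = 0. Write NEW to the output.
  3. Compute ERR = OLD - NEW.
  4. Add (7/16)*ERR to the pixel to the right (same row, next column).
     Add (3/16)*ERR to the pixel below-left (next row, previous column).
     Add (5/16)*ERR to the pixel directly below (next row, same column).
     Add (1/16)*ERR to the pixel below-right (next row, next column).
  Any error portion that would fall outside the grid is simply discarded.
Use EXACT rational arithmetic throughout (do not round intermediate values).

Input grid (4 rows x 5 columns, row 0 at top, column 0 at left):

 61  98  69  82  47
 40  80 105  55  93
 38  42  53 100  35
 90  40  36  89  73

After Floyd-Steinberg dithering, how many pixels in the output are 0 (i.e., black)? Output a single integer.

Answer: 16

Derivation:
(0,0): OLD=61 → NEW=0, ERR=61
(0,1): OLD=1995/16 → NEW=0, ERR=1995/16
(0,2): OLD=31629/256 → NEW=0, ERR=31629/256
(0,3): OLD=557275/4096 → NEW=255, ERR=-487205/4096
(0,4): OLD=-330243/65536 → NEW=0, ERR=-330243/65536
(1,0): OLD=21105/256 → NEW=0, ERR=21105/256
(1,1): OLD=372759/2048 → NEW=255, ERR=-149481/2048
(1,2): OLD=6367971/65536 → NEW=0, ERR=6367971/65536
(1,3): OLD=17594343/262144 → NEW=0, ERR=17594343/262144
(1,4): OLD=475444693/4194304 → NEW=0, ERR=475444693/4194304
(2,0): OLD=1640941/32768 → NEW=0, ERR=1640941/32768
(2,1): OLD=67603199/1048576 → NEW=0, ERR=67603199/1048576
(2,2): OLD=2006450365/16777216 → NEW=0, ERR=2006450365/16777216
(2,3): OLD=53854424807/268435456 → NEW=255, ERR=-14596616473/268435456
(2,4): OLD=218306449041/4294967296 → NEW=0, ERR=218306449041/4294967296
(3,0): OLD=1975309597/16777216 → NEW=0, ERR=1975309597/16777216
(3,1): OLD=18416177113/134217728 → NEW=255, ERR=-15809343527/134217728
(3,2): OLD=67320612003/4294967296 → NEW=0, ERR=67320612003/4294967296
(3,3): OLD=823514879531/8589934592 → NEW=0, ERR=823514879531/8589934592
(3,4): OLD=17513620523447/137438953472 → NEW=0, ERR=17513620523447/137438953472
Output grid:
  Row 0: ...#.  (4 black, running=4)
  Row 1: .#...  (4 black, running=8)
  Row 2: ...#.  (4 black, running=12)
  Row 3: .#...  (4 black, running=16)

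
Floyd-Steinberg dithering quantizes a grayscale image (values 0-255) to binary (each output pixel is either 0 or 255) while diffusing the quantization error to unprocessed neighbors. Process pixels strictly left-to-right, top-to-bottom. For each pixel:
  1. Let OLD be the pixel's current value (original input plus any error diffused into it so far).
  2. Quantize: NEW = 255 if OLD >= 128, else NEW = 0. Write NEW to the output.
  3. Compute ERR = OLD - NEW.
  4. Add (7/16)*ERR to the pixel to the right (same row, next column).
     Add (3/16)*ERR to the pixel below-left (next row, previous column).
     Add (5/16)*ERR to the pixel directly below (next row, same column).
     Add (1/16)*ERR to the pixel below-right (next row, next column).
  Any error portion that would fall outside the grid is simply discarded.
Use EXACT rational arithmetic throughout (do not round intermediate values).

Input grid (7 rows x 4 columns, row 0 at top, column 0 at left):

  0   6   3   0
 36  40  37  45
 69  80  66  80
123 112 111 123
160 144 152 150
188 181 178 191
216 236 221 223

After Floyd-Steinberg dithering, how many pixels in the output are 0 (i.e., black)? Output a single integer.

(0,0): OLD=0 → NEW=0, ERR=0
(0,1): OLD=6 → NEW=0, ERR=6
(0,2): OLD=45/8 → NEW=0, ERR=45/8
(0,3): OLD=315/128 → NEW=0, ERR=315/128
(1,0): OLD=297/8 → NEW=0, ERR=297/8
(1,1): OLD=3787/64 → NEW=0, ERR=3787/64
(1,2): OLD=134107/2048 → NEW=0, ERR=134107/2048
(1,3): OLD=2450029/32768 → NEW=0, ERR=2450029/32768
(2,0): OLD=93897/1024 → NEW=0, ERR=93897/1024
(2,1): OLD=5020271/32768 → NEW=255, ERR=-3335569/32768
(2,2): OLD=488619/8192 → NEW=0, ERR=488619/8192
(2,3): OLD=70020229/524288 → NEW=255, ERR=-63673211/524288
(3,0): OLD=69504237/524288 → NEW=255, ERR=-64189203/524288
(3,1): OLD=365244267/8388608 → NEW=0, ERR=365244267/8388608
(3,2): OLD=16046387165/134217728 → NEW=0, ERR=16046387165/134217728
(3,3): OLD=302969022475/2147483648 → NEW=255, ERR=-244639307765/2147483648
(4,0): OLD=17435433041/134217728 → NEW=255, ERR=-16790087599/134217728
(4,1): OLD=126316649503/1073741824 → NEW=0, ERR=126316649503/1073741824
(4,2): OLD=7634408907235/34359738368 → NEW=255, ERR=-1127324376605/34359738368
(4,3): OLD=59108831940005/549755813888 → NEW=0, ERR=59108831940005/549755813888
(5,0): OLD=2937161851141/17179869184 → NEW=255, ERR=-1443704790779/17179869184
(5,1): OLD=91824363608143/549755813888 → NEW=255, ERR=-48363368933297/549755813888
(5,2): OLD=172371955707137/1099511627776 → NEW=255, ERR=-108003509375743/1099511627776
(5,3): OLD=3159096908201945/17592186044416 → NEW=255, ERR=-1326910533124135/17592186044416
(6,0): OLD=1523873219472397/8796093022208 → NEW=255, ERR=-719130501190643/8796093022208
(6,1): OLD=20979803150962467/140737488355328 → NEW=255, ERR=-14908256379646173/140737488355328
(6,2): OLD=279940842924537805/2251799813685248 → NEW=0, ERR=279940842924537805/2251799813685248
(6,3): OLD=8923593707299761435/36028797018963968 → NEW=255, ERR=-263749532536050405/36028797018963968
Output grid:
  Row 0: ....  (4 black, running=4)
  Row 1: ....  (4 black, running=8)
  Row 2: .#.#  (2 black, running=10)
  Row 3: #..#  (2 black, running=12)
  Row 4: #.#.  (2 black, running=14)
  Row 5: ####  (0 black, running=14)
  Row 6: ##.#  (1 black, running=15)

Answer: 15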